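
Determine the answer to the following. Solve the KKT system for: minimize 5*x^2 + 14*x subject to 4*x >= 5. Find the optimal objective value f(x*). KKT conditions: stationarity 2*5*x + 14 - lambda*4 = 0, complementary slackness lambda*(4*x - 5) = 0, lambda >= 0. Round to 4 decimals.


Step 1: Try lambda = 0 (constraint inactive).
x_unc = -14/(2*5) = -1.4
Check: 4*-1.4 = -5.6 < 5 -- violated!
Step 2: Constraint must be active: 4*x = 5
x* = 5/4 = 1.25
lambda = (2*5*1.25 + 14)/4 = 6.625
Step 3: Compute optimal value.
f(x*) = 5*1.25^2 + 14*1.25 = 25.3125


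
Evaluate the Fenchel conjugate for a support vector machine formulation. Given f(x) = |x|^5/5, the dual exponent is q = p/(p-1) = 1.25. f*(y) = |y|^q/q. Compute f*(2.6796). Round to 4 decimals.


The conjugate exponent q satisfies 1/p + 1/q = 1.
p = 5, so q = 5/(5 - 1) = 1.25
|y|^q = 2.6796^1.25 = 3.4284
f*(2.6796) = 3.4284 / 1.25 = 2.7427


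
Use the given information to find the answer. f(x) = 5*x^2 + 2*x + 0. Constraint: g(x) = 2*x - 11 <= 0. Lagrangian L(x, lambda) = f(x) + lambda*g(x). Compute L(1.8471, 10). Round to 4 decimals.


Step 1: Evaluate f(x).
f(1.8471) = 5*1.8471^2 + 2*1.8471 + 0 = 20.7531
Step 2: Evaluate g(x).
g(1.8471) = 2*1.8471 - 11 = -7.3058
Step 3: Compute Lagrangian.
L = 20.7531 + 10*-7.3058 = -52.3049


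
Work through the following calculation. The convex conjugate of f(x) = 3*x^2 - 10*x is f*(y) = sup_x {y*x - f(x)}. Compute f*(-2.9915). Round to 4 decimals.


f*(y) = sup_x {y*x - a*x^2 - b*x} = sup_x {(y-b)*x - a*x^2}
FOC: (y - b) - 2a*x = 0 => x* = (y - b)/(2a)
x* = (-2.9915 + 10)/(2*3) = 1.1681
f*(-2.9915) = (y-b)^2/(4a) = (-2.9915 + 10)^2/(4*3)
= 49.1191/12 = 4.0933


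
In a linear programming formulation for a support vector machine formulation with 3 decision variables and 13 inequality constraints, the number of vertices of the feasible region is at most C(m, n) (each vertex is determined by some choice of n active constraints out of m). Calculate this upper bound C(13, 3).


Each vertex corresponds to some choice of n active constraints out of m, so the number of vertices is at most C(m, n) = m! / (n!(m-n)!).
m = 13, n = 3
Numerator: 13 * 12 * 11
Denominator: 3! = 6
C(13, 3) = 286


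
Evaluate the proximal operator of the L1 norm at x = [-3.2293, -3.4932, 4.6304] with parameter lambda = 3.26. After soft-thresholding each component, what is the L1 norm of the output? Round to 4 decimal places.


Soft-thresholding with lambda = 3.26:
prox(-3.2293) = sign(-3.2293)*max(|-3.2293| - 3.26, 0) = 0.0
prox(-3.4932) = sign(-3.4932)*max(|-3.4932| - 3.26, 0) = -0.2332
prox(4.6304) = sign(4.6304)*max(|4.6304| - 3.26, 0) = 1.3704
prox(x) = [0.0, -0.2332, 1.3704]
||prox(x)||_1 = 0.0 + 0.2332 + 1.3704 = 1.6036


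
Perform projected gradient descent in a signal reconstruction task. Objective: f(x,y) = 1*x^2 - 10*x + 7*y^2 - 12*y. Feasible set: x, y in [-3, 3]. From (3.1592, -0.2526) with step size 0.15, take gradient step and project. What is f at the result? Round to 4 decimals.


Step 1: Compute gradient at (3.1592, -0.2526).
grad_x = 2*1*3.1592 - 10 = -3.6816
grad_y = 2*7*-0.2526 - 12 = -15.5364
Step 2: Gradient step.
x_raw = 3.1592 - 0.15*-3.6816 = 3.7114
y_raw = -0.2526 - 0.15*-15.5364 = 2.0779
Step 3: Project onto [-3, 3].
x_proj = clip(3.7114) = 3.0
y_proj = clip(2.0779) = 2.0779
Step 4: Evaluate f.
f(3.0, 2.0779) = -15.7118


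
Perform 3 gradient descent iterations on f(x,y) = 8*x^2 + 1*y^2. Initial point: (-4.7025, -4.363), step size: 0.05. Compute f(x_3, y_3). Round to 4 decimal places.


Gradient descent on f(x,y) = 8*x^2 + 1*y^2.
Starting point: (-4.7025, -4.363), alpha = 0.05
Step 1: grad_x = 2*8*-4.7025 = -75.24, grad_y = 2*1*-4.363 = -8.726
  x_1 = -4.7025 - 0.05*-75.24 = -0.9405
  y_1 = -4.363 - 0.05*-8.726 = -3.9267
Step 2: grad_x = 2*8*-0.9405 = -15.048, grad_y = 2*1*-3.9267 = -7.8534
  x_2 = -0.9405 - 0.05*-15.048 = -0.1881
  y_2 = -3.9267 - 0.05*-7.8534 = -3.534
Step 3: grad_x = 2*8*-0.1881 = -3.0096, grad_y = 2*1*-3.534 = -7.0681
  x_3 = -0.1881 - 0.05*-3.0096 = -0.0376
  y_3 = -3.534 - 0.05*-7.0681 = -3.1806
f(-0.0376, -3.1806) = 8*(-0.0376)^2 + 1*(-3.1806)^2 = 10.1277


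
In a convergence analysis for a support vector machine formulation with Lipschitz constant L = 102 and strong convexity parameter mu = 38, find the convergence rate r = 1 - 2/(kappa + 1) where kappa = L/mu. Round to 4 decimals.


Step 1: Compute the condition number.
kappa = L/mu = 102/38 = 2.6842
Step 2: Compute the convergence rate.
r = 1 - 2/(kappa + 1) = 1 - 2*mu/(L + mu) = (L - mu)/(L + mu) = 64/140 = 0.4571


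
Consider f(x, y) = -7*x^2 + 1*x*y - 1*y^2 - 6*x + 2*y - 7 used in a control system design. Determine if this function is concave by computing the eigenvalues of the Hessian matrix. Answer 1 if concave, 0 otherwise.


The Hessian of f(x,y) = -7*x^2 + 1*x*y - 1*y^2 - 6*x + 2*y - 7 is:
H = [[-14, 1], [1, -2]]
Trace = -14 - 2 = -16
Determinant = -14*-2 - (1)^2 = 27
Discriminant = (-16)^2 - 4*27 = 148.0
Eigenvalues: lambda_1 = -14.0828, lambda_2 = -1.9172
The function is concave.

1


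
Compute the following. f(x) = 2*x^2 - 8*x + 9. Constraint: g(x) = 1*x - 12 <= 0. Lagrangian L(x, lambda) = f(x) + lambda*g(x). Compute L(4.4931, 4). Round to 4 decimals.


Step 1: Evaluate f(x).
f(4.4931) = 2*4.4931^2 - 8*4.4931 + 9 = 13.4311
Step 2: Evaluate g(x).
g(4.4931) = 1*4.4931 - 12 = -7.5069
Step 3: Compute Lagrangian.
L = 13.4311 + 4*-7.5069 = -16.5965


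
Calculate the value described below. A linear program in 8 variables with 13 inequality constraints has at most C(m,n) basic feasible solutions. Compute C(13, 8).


Each vertex corresponds to some choice of n active constraints out of m, so the number of vertices is at most C(m, n) = m! / (n!(m-n)!).
m = 13, n = 8
Numerator: 13 * 12 * 11 * 10 * 9 * 8 * 7 * 6
Denominator: 8! = 40320
C(13, 8) = 1287


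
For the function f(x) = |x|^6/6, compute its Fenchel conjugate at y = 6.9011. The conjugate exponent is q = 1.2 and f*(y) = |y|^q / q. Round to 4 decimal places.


The conjugate exponent q satisfies 1/p + 1/q = 1.
p = 6, so q = 6/(6 - 1) = 1.2
|y|^q = 6.9011^1.2 = 10.1555
f*(6.9011) = 10.1555 / 1.2 = 8.4629


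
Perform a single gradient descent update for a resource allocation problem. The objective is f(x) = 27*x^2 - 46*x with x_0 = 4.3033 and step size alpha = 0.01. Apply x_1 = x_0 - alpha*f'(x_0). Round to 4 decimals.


We compute the gradient at x_0 and apply the update.
f'(x) = 54*x - 46
f'(4.3033) = 54*4.3033 - 46 = 186.3782
x_1 = 4.3033 - 0.01*186.3782 = 2.4395


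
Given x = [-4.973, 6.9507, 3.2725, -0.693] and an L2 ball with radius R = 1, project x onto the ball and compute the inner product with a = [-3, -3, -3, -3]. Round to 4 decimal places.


Step 1: Compute ||x|| (intermediates to 6 decimals).
||x|| = sqrt((-4.973)^2 + 6.9507^2 + 3.2725^2 + (-0.693)^2) = 9.177825
Step 2: Project.
Since ||x|| > R, scale = R/||x|| = 1/9.177825 = 0.108958, proj(x) = scale * x
proj(x) = [-0.541848, 0.757334, 0.356565, -0.075508]
Step 3: Dot product.
a^T * proj(x) = -3*(-0.541848) - 3*0.757334 - 3*0.356565 - 3*(-0.075508) = -1.4896


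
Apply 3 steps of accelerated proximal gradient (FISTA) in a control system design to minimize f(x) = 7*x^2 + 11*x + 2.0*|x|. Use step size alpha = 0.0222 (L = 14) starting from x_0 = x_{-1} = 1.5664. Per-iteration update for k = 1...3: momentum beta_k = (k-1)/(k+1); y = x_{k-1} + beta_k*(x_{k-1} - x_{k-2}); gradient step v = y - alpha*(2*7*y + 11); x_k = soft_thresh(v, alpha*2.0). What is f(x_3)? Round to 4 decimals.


FISTA on f(x) = 7*x^2 + 11*x + 2.0*|x|
L = 14, alpha = 0.0222
Iteration 1: beta = 0.0, y = 1.5664 + 0.0*(1.5664 - 1.5664) = 1.5664
  grad(y) = 32.9296, v = y - alpha*grad = 0.8354
  prox(v) = soft_thresh(0.8354, 0.0444) = 0.791
Iteration 2: beta = 0.3333, y = 0.791 + 0.3333*(0.791 - 1.5664) = 0.5325
  grad(y) = 18.4548, v = y - alpha*grad = 0.1228
  prox(v) = soft_thresh(0.1228, 0.0444) = 0.0784
Iteration 3: beta = 0.5, y = 0.0784 + 0.5*(0.0784 - 0.791) = -0.2779
  grad(y) = 7.1094, v = y - alpha*grad = -0.4357
  prox(v) = soft_thresh(-0.4357, 0.0444) = -0.3913
f(x_3) = 7*(-0.3913)^2 + 11*(-0.3913) + 2.0*|-0.3913| = -2.45


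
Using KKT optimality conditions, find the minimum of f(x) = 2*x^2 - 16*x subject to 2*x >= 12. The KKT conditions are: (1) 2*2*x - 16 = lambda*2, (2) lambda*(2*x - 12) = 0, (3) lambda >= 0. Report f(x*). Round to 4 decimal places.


Step 1: Try lambda = 0 (constraint inactive).
x_unc = 16/(2*2) = 4.0
Check: 2*4.0 = 8.0 < 12 -- violated!
Step 2: Constraint must be active: 2*x = 12
x* = 12/2 = 6.0
lambda = (2*2*6.0 - 16)/2 = 4.0
Step 3: Compute optimal value.
f(x*) = 2*6.0^2 - 16*6.0 = -24.0


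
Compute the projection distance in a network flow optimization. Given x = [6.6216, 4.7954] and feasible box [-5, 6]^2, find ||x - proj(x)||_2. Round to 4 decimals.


Project each component onto [-5, 6].
clip(6.6216) = 6.0, clip(4.7954) = 4.7954
Projection = [6.0, 4.7954]
Squared diffs: [0.3864, 0.0]
Distance = sqrt(0.3864) = 0.6216


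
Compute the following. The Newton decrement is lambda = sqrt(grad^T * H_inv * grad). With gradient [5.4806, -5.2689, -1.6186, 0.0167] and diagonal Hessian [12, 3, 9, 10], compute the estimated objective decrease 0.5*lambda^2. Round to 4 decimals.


Step 1: H is diagonal, so H^(-1) * g = [0.4567, -1.7563, -0.1798, 0.0017].
Step 2: g^T H^(-1) g = sum_i g_i^2 / H_ii
  = (5.4806)^2/12 + (-5.2689)^2/3 + (-1.6186)^2/9 + (0.0167)^2/10
  = 2.5031 + 9.2538 + 0.2911 + 0.0 = 12.048
Step 3: Objective decrease = 0.5 * g^T H^(-1) g = 6.024


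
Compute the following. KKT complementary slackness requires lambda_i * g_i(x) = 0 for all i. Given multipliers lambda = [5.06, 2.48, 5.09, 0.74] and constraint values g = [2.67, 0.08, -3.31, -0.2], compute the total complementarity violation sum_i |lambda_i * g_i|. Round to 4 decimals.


KKT complementary slackness check:
lambda_1 * g_1 = 5.06 * 2.67 = 13.5102
lambda_2 * g_2 = 2.48 * 0.08 = 0.1984
lambda_3 * g_3 = 5.09 * -3.31 = -16.8479
lambda_4 * g_4 = 0.74 * -0.2 = -0.148
Total violation = 13.5102 + 0.1984 + 16.8479 + 0.148 = 30.7045


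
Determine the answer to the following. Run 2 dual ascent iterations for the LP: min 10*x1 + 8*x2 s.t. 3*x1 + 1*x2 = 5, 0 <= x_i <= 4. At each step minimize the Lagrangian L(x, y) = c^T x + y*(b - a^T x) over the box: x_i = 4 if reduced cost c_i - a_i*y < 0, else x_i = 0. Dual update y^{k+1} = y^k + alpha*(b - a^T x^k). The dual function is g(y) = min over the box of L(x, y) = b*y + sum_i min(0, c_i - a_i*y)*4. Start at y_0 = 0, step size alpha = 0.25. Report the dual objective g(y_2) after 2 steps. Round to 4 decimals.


Dual ascent for LP: min 10*x1 + 8*x2, 3*x1 + 1*x2 = 5, 0 <= x_i <= 4
Step 1: y^k = 0.0, reduced costs: (10.0, 8.0)
  x^k = (0.0, 0.0), subgradient = b - a^T x = 5.0
  y^{k+1} = 0.0 + 0.25*5.0 = 1.25
Step 2: y^k = 1.25, reduced costs: (6.25, 6.75)
  x^k = (0.0, 0.0), subgradient = b - a^T x = 5.0
  y^{k+1} = 1.25 + 0.25*5.0 = 2.5
Dual objective at y_2 = 2.5: reduced costs (2.5, 5.5), box minimizer x = (0.0, 0.0)
g(y_2) = b*y + (c1 - a1*y)*x1 + (c2 - a2*y)*x2 = 5*2.5 + 2.5*0.0 + 5.5*0.0 = 12.5 + 0.0 + 0.0 = 12.5


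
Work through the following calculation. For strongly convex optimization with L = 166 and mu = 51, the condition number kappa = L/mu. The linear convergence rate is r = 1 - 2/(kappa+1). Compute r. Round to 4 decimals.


Step 1: Compute the condition number.
kappa = L/mu = 166/51 = 3.2549
Step 2: Compute the convergence rate.
r = 1 - 2/(kappa + 1) = 1 - 2*mu/(L + mu) = (L - mu)/(L + mu) = 115/217 = 0.53


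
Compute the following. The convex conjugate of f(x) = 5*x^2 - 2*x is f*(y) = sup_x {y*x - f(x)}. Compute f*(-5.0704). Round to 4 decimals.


f*(y) = sup_x {y*x - a*x^2 - b*x} = sup_x {(y-b)*x - a*x^2}
FOC: (y - b) - 2a*x = 0 => x* = (y - b)/(2a)
x* = (-5.0704 + 2)/(2*5) = -0.307
f*(-5.0704) = (y-b)^2/(4a) = (-5.0704 + 2)^2/(4*5)
= 9.4274/20 = 0.4714


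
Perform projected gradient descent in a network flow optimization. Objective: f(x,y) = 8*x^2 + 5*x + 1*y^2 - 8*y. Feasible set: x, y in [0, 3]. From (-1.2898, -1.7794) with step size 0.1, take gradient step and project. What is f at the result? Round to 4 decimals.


Step 1: Compute gradient at (-1.2898, -1.7794).
grad_x = 2*8*-1.2898 + 5 = -15.6368
grad_y = 2*1*-1.7794 - 8 = -11.5588
Step 2: Gradient step.
x_raw = -1.2898 - 0.1*-15.6368 = 0.2739
y_raw = -1.7794 - 0.1*-11.5588 = -0.6235
Step 3: Project onto [0, 3].
x_proj = clip(0.2739) = 0.2739
y_proj = clip(-0.6235) = 0.0
Step 4: Evaluate f.
f(0.2739, 0.0) = 1.9695


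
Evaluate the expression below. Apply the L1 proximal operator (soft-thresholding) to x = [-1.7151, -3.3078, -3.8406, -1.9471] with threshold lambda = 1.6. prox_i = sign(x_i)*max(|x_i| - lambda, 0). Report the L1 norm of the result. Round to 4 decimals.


Soft-thresholding with lambda = 1.6:
prox(-1.7151) = sign(-1.7151)*max(|-1.7151| - 1.6, 0) = -0.1151
prox(-3.3078) = sign(-3.3078)*max(|-3.3078| - 1.6, 0) = -1.7078
prox(-3.8406) = sign(-3.8406)*max(|-3.8406| - 1.6, 0) = -2.2406
prox(-1.9471) = sign(-1.9471)*max(|-1.9471| - 1.6, 0) = -0.3471
prox(x) = [-0.1151, -1.7078, -2.2406, -0.3471]
||prox(x)||_1 = 0.1151 + 1.7078 + 2.2406 + 0.3471 = 4.4106


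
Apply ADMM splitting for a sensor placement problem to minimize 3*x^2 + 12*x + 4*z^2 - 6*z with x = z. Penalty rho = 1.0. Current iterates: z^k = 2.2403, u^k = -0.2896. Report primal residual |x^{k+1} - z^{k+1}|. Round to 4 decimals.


ADMM iteration with rho = 1.0, z^k = 2.2403, u^k = -0.2896
Step 1: x-update.
Minimize 3*x^2 + 12*x + (1.0/2)*(x - 2.2403 - 0.2896)^2
FOC: (2*3 + 1.0)*x = -12 + 1.0*(2.2403 + 0.2896)
x^{k+1} = -1.3529
Step 2: z-update.
Minimize 4*z^2 - 6*z + (1.0/2)*(-1.3529 - z - 0.2896)^2
FOC: (2*4 + 1.0)*z = 6 + 1.0*(-1.3529 - 0.2896)
z^{k+1} = 0.4842
Step 3: u-update.
u^{k+1} = -0.2896 - 1.3529 - 0.4842 = -2.1266
Step 4: Primal residual = |-1.3529 - 0.4842| = 1.837


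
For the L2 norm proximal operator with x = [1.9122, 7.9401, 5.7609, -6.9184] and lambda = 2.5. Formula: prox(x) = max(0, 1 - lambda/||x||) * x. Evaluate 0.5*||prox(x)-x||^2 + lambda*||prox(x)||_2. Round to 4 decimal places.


Step 1: Compute ||x||.
||x|| = 12.1554
Step 2: Compute scaling factor.
scale = max(0, 1 - 2.5/12.1554) = 0.7943
Step 3: prox(x) = [1.5189, 6.3071, 4.5761, -5.4955]
||prox(x)|| = 9.6554
Step 4: Proximal objective.
0.5*||prox-x||^2 = 3.125
lambda*||prox|| = 24.1385
Total = 27.2635


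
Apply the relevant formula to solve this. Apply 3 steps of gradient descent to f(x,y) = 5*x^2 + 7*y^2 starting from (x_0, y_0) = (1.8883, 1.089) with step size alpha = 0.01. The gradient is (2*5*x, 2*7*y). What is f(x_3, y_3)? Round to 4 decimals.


Gradient descent on f(x,y) = 5*x^2 + 7*y^2.
Starting point: (1.8883, 1.089), alpha = 0.01
Step 1: grad_x = 2*5*1.8883 = 18.883, grad_y = 2*7*1.089 = 15.246
  x_1 = 1.8883 - 0.01*18.883 = 1.6995
  y_1 = 1.089 - 0.01*15.246 = 0.9365
Step 2: grad_x = 2*5*1.6995 = 16.9947, grad_y = 2*7*0.9365 = 13.1116
  x_2 = 1.6995 - 0.01*16.9947 = 1.5295
  y_2 = 0.9365 - 0.01*13.1116 = 0.8054
Step 3: grad_x = 2*5*1.5295 = 15.2952, grad_y = 2*7*0.8054 = 11.2759
  x_3 = 1.5295 - 0.01*15.2952 = 1.3766
  y_3 = 0.8054 - 0.01*11.2759 = 0.6927
f(1.3766, 0.6927) = 5*1.3766^2 + 7*0.6927^2 = 12.8332


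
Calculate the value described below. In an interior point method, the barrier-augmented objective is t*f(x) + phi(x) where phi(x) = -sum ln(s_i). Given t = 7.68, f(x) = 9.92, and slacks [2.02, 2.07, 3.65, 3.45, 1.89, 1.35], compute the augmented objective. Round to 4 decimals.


Step 1: Compute log-barrier.
ln values: [0.7031, 0.7275, 1.2947, 1.2384, 0.6366, 0.3001]
phi = -(0.7031 + 0.7275 + 1.2947 + 1.2384 + 0.6366 + 0.3001) = -4.9004
Step 2: Compute augmented objective.
t*f(x) = 7.68*9.92 = 76.1856
Total = 76.1856 - 4.9004 = 71.2852


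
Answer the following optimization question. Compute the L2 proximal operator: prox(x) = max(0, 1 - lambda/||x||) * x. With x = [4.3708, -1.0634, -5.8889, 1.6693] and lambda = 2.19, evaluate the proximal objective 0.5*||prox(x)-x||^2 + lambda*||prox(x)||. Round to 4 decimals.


Step 1: Compute ||x||.
||x|| = 7.5961
Step 2: Compute scaling factor.
scale = max(0, 1 - 2.19/7.5961) = 0.7117
Step 3: prox(x) = [3.1107, -0.7568, -4.1911, 1.188]
||prox(x)|| = 5.4061
Step 4: Proximal objective.
0.5*||prox-x||^2 = 2.3981
lambda*||prox|| = 11.8394
Total = 14.2374


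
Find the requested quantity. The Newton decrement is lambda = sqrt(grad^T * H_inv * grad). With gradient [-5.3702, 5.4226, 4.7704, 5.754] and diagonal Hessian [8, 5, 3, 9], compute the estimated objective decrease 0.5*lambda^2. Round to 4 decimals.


Step 1: H is diagonal, so H^(-1) * g = [-0.6713, 1.0845, 1.5901, 0.6393].
Step 2: g^T H^(-1) g = sum_i g_i^2 / H_ii
  = (-5.3702)^2/8 + (5.4226)^2/5 + (4.7704)^2/3 + (5.754)^2/9
  = 3.6049 + 5.8809 + 7.5856 + 3.6787 = 20.7501
Step 3: Objective decrease = 0.5 * g^T H^(-1) g = 10.375


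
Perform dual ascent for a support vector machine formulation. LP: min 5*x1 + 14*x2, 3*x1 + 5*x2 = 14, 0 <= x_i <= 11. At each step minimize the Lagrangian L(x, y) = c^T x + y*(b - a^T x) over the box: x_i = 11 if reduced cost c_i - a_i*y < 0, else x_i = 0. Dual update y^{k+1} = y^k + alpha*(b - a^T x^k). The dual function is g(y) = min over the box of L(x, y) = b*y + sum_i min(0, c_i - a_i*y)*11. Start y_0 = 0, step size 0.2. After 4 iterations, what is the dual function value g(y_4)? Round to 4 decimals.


Dual ascent for LP: min 5*x1 + 14*x2, 3*x1 + 5*x2 = 14, 0 <= x_i <= 11
Step 1: y^k = 0.0, reduced costs: (5.0, 14.0)
  x^k = (0.0, 0.0), subgradient = b - a^T x = 14.0
  y^{k+1} = 0.0 + 0.2*14.0 = 2.8
Step 2: y^k = 2.8, reduced costs: (-3.4, 0.0)
  x^k = (11.0, 0.0), subgradient = b - a^T x = -19.0
  y^{k+1} = 2.8 + 0.2*-19.0 = -1.0
Step 3: y^k = -1.0, reduced costs: (8.0, 19.0)
  x^k = (0.0, 0.0), subgradient = b - a^T x = 14.0
  y^{k+1} = -1.0 + 0.2*14.0 = 1.8
Step 4: y^k = 1.8, reduced costs: (-0.4, 5.0)
  x^k = (11.0, 0.0), subgradient = b - a^T x = -19.0
  y^{k+1} = 1.8 + 0.2*-19.0 = -2.0
Dual objective at y_4 = -2.0: reduced costs (11.0, 24.0), box minimizer x = (0.0, 0.0)
g(y_4) = b*y + (c1 - a1*y)*x1 + (c2 - a2*y)*x2 = 14*(-2.0) + 11.0*0.0 + 24.0*0.0 = -28.0 + 0.0 + 0.0 = -28.0


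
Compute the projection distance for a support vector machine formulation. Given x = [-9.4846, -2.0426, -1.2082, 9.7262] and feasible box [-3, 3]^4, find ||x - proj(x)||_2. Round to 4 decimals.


Project each component onto [-3, 3].
clip(-9.4846) = -3.0, clip(-2.0426) = -2.0426, clip(-1.2082) = -1.2082, clip(9.7262) = 3.0
Projection = [-3.0, -2.0426, -1.2082, 3.0]
Squared diffs: [42.05, 0.0, 0.0, 45.2418]
Distance = sqrt(87.2918) = 9.343


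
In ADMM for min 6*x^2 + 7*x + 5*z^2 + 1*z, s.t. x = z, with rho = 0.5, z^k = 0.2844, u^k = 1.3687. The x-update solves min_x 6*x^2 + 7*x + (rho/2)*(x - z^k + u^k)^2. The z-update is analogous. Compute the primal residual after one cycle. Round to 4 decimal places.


ADMM iteration with rho = 0.5, z^k = 0.2844, u^k = 1.3687
Step 1: x-update.
Minimize 6*x^2 + 7*x + (0.5/2)*(x - 0.2844 + 1.3687)^2
FOC: (2*6 + 0.5)*x = -7 + 0.5*(0.2844 - 1.3687)
x^{k+1} = -0.6034
Step 2: z-update.
Minimize 5*z^2 + 1*z + (0.5/2)*(-0.6034 - z + 1.3687)^2
FOC: (2*5 + 0.5)*z = -1 + 0.5*(-0.6034 + 1.3687)
z^{k+1} = -0.0588
Step 3: u-update.
u^{k+1} = 1.3687 - 0.6034 + 0.0588 = 0.8241
Step 4: Primal residual = |-0.6034 + 0.0588| = 0.5446


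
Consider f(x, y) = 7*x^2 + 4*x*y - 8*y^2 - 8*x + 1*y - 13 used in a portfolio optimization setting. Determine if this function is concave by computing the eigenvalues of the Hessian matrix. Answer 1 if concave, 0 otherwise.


The Hessian of f(x,y) = 7*x^2 + 4*x*y - 8*y^2 - 8*x + 1*y - 13 is:
H = [[14, 4], [4, -16]]
Trace = 14 - 16 = -2
Determinant = 14*-16 - (4)^2 = -240
Discriminant = (-2)^2 - 4*-240 = 964.0
Eigenvalues: lambda_1 = -16.5242, lambda_2 = 14.5242
The function is not concave.

0


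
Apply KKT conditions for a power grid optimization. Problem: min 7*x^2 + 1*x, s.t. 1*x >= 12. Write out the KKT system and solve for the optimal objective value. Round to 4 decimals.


Step 1: Try lambda = 0 (constraint inactive).
x_unc = -1/(2*7) = -0.0714
Check: 1*-0.0714 = -0.0714 < 12 -- violated!
Step 2: Constraint must be active: 1*x = 12
x* = 12/1 = 12.0
lambda = (2*7*12.0 + 1)/1 = 169.0
Step 3: Compute optimal value.
f(x*) = 7*12.0^2 + 1*12.0 = 1020.0


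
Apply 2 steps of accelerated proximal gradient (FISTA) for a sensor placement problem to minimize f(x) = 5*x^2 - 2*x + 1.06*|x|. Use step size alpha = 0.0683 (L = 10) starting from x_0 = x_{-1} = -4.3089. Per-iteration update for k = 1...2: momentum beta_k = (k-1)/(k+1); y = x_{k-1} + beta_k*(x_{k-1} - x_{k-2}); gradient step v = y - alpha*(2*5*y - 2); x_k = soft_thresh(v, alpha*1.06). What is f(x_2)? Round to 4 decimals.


FISTA on f(x) = 5*x^2 - 2*x + 1.06*|x|
L = 10, alpha = 0.0683
Iteration 1: beta = 0.0, y = -4.3089 + 0.0*(-4.3089 + 4.3089) = -4.3089
  grad(y) = -45.089, v = y - alpha*grad = -1.2293
  prox(v) = soft_thresh(-1.2293, 0.0724) = -1.1569
Iteration 2: beta = 0.3333, y = -1.1569 + 0.3333*(-1.1569 + 4.3089) = -0.1063
  grad(y) = -3.0626, v = y - alpha*grad = 0.1029
  prox(v) = soft_thresh(0.1029, 0.0724) = 0.0305
f(x_2) = 5*0.0305^2 - 2*0.0305 + 1.06*|0.0305| = -0.024


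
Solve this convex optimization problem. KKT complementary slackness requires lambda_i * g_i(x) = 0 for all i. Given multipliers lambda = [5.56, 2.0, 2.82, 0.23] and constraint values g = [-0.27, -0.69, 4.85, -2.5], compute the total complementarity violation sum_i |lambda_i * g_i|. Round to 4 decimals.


KKT complementary slackness check:
lambda_1 * g_1 = 5.56 * -0.27 = -1.5012
lambda_2 * g_2 = 2.0 * -0.69 = -1.38
lambda_3 * g_3 = 2.82 * 4.85 = 13.677
lambda_4 * g_4 = 0.23 * -2.5 = -0.575
Total violation = 1.5012 + 1.38 + 13.677 + 0.575 = 17.1332


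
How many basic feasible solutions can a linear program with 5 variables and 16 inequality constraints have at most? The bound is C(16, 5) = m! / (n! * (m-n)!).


Each vertex corresponds to some choice of n active constraints out of m, so the number of vertices is at most C(m, n) = m! / (n!(m-n)!).
m = 16, n = 5
Numerator: 16 * 15 * 14 * 13 * 12
Denominator: 5! = 120
C(16, 5) = 4368


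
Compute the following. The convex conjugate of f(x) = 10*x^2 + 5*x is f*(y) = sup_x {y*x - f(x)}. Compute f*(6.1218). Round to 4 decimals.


f*(y) = sup_x {y*x - a*x^2 - b*x} = sup_x {(y-b)*x - a*x^2}
FOC: (y - b) - 2a*x = 0 => x* = (y - b)/(2a)
x* = (6.1218 - 5)/(2*10) = 0.0561
f*(6.1218) = (y-b)^2/(4a) = (6.1218 - 5)^2/(4*10)
= 1.2584/40 = 0.0315


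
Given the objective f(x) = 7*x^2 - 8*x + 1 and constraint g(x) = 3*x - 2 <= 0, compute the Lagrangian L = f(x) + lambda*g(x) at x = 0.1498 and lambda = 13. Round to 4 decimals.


Step 1: Evaluate f(x).
f(0.1498) = 7*0.1498^2 - 8*0.1498 + 1 = -0.0413
Step 2: Evaluate g(x).
g(0.1498) = 3*0.1498 - 2 = -1.5506
Step 3: Compute Lagrangian.
L = -0.0413 + 13*-1.5506 = -20.1991


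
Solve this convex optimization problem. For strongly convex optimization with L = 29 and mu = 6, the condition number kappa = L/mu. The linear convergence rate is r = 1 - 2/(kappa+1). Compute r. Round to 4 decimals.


Step 1: Compute the condition number.
kappa = L/mu = 29/6 = 4.8333
Step 2: Compute the convergence rate.
r = 1 - 2/(kappa + 1) = 1 - 2*mu/(L + mu) = (L - mu)/(L + mu) = 23/35 = 0.6571


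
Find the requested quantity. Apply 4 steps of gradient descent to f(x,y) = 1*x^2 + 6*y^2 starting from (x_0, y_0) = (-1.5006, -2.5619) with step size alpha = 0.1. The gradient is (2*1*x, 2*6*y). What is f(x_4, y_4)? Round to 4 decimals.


Gradient descent on f(x,y) = 1*x^2 + 6*y^2.
Starting point: (-1.5006, -2.5619), alpha = 0.1
Step 1: grad_x = 2*1*-1.5006 = -3.0012, grad_y = 2*6*-2.5619 = -30.7428
  x_1 = -1.5006 - 0.1*-3.0012 = -1.2005
  y_1 = -2.5619 - 0.1*-30.7428 = 0.5124
Step 2: grad_x = 2*1*-1.2005 = -2.401, grad_y = 2*6*0.5124 = 6.1486
  x_2 = -1.2005 - 0.1*-2.401 = -0.9604
  y_2 = 0.5124 - 0.1*6.1486 = -0.1025
Step 3: grad_x = 2*1*-0.9604 = -1.9208, grad_y = 2*6*-0.1025 = -1.2297
  x_3 = -0.9604 - 0.1*-1.9208 = -0.7683
  y_3 = -0.1025 - 0.1*-1.2297 = 0.0205
Step 4: grad_x = 2*1*-0.7683 = -1.5366, grad_y = 2*6*0.0205 = 0.2459
  x_4 = -0.7683 - 0.1*-1.5366 = -0.6146
  y_4 = 0.0205 - 0.1*0.2459 = -0.0041
f(-0.6146, -0.0041) = 1*(-0.6146)^2 + 6*(-0.0041)^2 = 0.3779


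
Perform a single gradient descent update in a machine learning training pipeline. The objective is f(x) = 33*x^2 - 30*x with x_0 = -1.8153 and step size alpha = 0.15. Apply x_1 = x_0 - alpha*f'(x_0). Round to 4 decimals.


We compute the gradient at x_0 and apply the update.
f'(x) = 66*x - 30
f'(-1.8153) = 66*-1.8153 - 30 = -149.8098
x_1 = -1.8153 - 0.15*-149.8098 = 20.6562


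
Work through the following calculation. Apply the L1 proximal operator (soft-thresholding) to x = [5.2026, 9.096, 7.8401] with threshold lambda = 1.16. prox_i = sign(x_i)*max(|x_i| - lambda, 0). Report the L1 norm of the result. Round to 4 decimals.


Soft-thresholding with lambda = 1.16:
prox(5.2026) = sign(5.2026)*max(|5.2026| - 1.16, 0) = 4.0426
prox(9.096) = sign(9.096)*max(|9.096| - 1.16, 0) = 7.936
prox(7.8401) = sign(7.8401)*max(|7.8401| - 1.16, 0) = 6.6801
prox(x) = [4.0426, 7.936, 6.6801]
||prox(x)||_1 = 4.0426 + 7.936 + 6.6801 = 18.6587


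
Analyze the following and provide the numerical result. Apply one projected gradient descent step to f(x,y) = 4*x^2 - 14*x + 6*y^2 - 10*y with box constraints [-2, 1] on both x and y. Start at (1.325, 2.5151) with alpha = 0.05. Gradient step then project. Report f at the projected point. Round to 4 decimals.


Step 1: Compute gradient at (1.325, 2.5151).
grad_x = 2*4*1.325 - 14 = -3.4
grad_y = 2*6*2.5151 - 10 = 20.1812
Step 2: Gradient step.
x_raw = 1.325 - 0.05*-3.4 = 1.495
y_raw = 2.5151 - 0.05*20.1812 = 1.506
Step 3: Project onto [-2, 1].
x_proj = clip(1.495) = 1.0
y_proj = clip(1.506) = 1.0
Step 4: Evaluate f.
f(1.0, 1.0) = -14.0


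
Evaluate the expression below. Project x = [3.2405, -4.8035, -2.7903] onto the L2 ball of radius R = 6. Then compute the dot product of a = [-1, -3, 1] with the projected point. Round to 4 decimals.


Step 1: Compute ||x|| (intermediates to 6 decimals).
||x|| = sqrt(3.2405^2 + (-4.8035)^2 + (-2.7903)^2) = 6.431192
Step 2: Project.
Since ||x|| > R, scale = R/||x|| = 6/6.431192 = 0.932953, proj(x) = scale * x
proj(x) = [3.023234, -4.48144, -2.603219]
Step 3: Dot product.
a^T * proj(x) = -1*3.023234 - 3*(-4.48144) + 1*(-2.603219) = 7.8179


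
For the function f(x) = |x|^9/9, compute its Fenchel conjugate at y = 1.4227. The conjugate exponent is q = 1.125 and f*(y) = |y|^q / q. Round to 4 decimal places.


The conjugate exponent q satisfies 1/p + 1/q = 1.
p = 9, so q = 9/(9 - 1) = 1.125
|y|^q = 1.4227^1.125 = 1.4868
f*(1.4227) = 1.4868 / 1.125 = 1.3216


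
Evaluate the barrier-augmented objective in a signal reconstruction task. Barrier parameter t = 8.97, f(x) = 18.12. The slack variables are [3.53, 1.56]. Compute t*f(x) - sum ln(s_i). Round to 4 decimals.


Step 1: Compute log-barrier.
ln values: [1.2613, 0.4447]
phi = -(1.2613 + 0.4447) = -1.706
Step 2: Compute augmented objective.
t*f(x) = 8.97*18.12 = 162.5364
Total = 162.5364 - 1.706 = 160.8304


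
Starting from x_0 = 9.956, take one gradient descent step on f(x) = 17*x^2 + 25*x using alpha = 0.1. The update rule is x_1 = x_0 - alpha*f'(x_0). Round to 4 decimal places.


We compute the gradient at x_0 and apply the update.
f'(x) = 34*x + 25
f'(9.956) = 34*9.956 + 25 = 363.504
x_1 = 9.956 - 0.1*363.504 = -26.3944


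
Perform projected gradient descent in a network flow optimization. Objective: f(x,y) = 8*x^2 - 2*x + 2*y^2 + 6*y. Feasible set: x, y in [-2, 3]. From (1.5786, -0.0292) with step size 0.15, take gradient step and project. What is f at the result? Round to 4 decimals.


Step 1: Compute gradient at (1.5786, -0.0292).
grad_x = 2*8*1.5786 - 2 = 23.2576
grad_y = 2*2*-0.0292 + 6 = 5.8832
Step 2: Gradient step.
x_raw = 1.5786 - 0.15*23.2576 = -1.91
y_raw = -0.0292 - 0.15*5.8832 = -0.9117
Step 3: Project onto [-2, 3].
x_proj = clip(-1.91) = -1.91
y_proj = clip(-0.9117) = -0.9117
Step 4: Evaluate f.
f(-1.91, -0.9117) = 29.1983


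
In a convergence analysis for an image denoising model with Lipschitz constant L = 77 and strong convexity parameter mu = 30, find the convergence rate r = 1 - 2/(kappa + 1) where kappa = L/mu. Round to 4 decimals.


Step 1: Compute the condition number.
kappa = L/mu = 77/30 = 2.5667
Step 2: Compute the convergence rate.
r = 1 - 2/(kappa + 1) = 1 - 2*mu/(L + mu) = (L - mu)/(L + mu) = 47/107 = 0.4393


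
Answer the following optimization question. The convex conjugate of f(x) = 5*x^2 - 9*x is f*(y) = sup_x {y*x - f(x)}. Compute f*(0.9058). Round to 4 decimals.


f*(y) = sup_x {y*x - a*x^2 - b*x} = sup_x {(y-b)*x - a*x^2}
FOC: (y - b) - 2a*x = 0 => x* = (y - b)/(2a)
x* = (0.9058 + 9)/(2*5) = 0.9906
f*(0.9058) = (y-b)^2/(4a) = (0.9058 + 9)^2/(4*5)
= 98.1249/20 = 4.9062


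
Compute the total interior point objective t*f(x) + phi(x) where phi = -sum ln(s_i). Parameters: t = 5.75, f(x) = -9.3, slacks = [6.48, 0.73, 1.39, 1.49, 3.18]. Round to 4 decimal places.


Step 1: Compute log-barrier.
ln values: [1.8687, -0.3147, 0.3293, 0.3988, 1.1569]
phi = -(1.8687 - 0.3147 + 0.3293 + 0.3988 + 1.1569) = -3.439
Step 2: Compute augmented objective.
t*f(x) = 5.75*-9.3 = -53.475
Total = -53.475 - 3.439 = -56.914


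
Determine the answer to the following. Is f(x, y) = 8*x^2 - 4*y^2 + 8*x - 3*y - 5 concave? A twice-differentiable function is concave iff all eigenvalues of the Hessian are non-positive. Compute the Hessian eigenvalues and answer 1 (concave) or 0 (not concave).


The Hessian of f(x,y) = 8*x^2 - 4*y^2 + 8*x - 3*y - 5 is:
H = [[16, 0], [0, -8]]
Trace = 16 - 8 = 8
Determinant = 16*-8 - (0)^2 = -128
Discriminant = (8)^2 - 4*-128 = 576.0
Eigenvalues: lambda_1 = -8.0, lambda_2 = 16.0
The function is not concave.

0


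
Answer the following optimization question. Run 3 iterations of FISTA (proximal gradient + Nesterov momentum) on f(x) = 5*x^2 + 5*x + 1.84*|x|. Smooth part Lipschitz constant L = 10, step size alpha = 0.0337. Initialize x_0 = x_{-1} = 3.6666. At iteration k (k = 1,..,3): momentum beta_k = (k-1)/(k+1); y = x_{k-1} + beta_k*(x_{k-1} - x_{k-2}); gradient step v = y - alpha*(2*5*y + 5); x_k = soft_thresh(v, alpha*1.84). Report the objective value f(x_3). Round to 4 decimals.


FISTA on f(x) = 5*x^2 + 5*x + 1.84*|x|
L = 10, alpha = 0.0337
Iteration 1: beta = 0.0, y = 3.6666 + 0.0*(3.6666 - 3.6666) = 3.6666
  grad(y) = 41.666, v = y - alpha*grad = 2.2625
  prox(v) = soft_thresh(2.2625, 0.062) = 2.2004
Iteration 2: beta = 0.3333, y = 2.2004 + 0.3333*(2.2004 - 3.6666) = 1.7117
  grad(y) = 22.1173, v = y - alpha*grad = 0.9664
  prox(v) = soft_thresh(0.9664, 0.062) = 0.9044
Iteration 3: beta = 0.5, y = 0.9044 + 0.5*(0.9044 - 2.2004) = 0.2563
  grad(y) = 7.5633, v = y - alpha*grad = 0.0014
  prox(v) = soft_thresh(0.0014, 0.062) = 0.0
f(x_3) = 5*0.0^2 + 5*0.0 + 1.84*|0.0| = 0.0


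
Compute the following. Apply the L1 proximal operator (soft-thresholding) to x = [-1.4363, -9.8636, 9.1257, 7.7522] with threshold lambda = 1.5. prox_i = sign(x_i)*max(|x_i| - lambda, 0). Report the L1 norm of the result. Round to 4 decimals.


Soft-thresholding with lambda = 1.5:
prox(-1.4363) = sign(-1.4363)*max(|-1.4363| - 1.5, 0) = 0.0
prox(-9.8636) = sign(-9.8636)*max(|-9.8636| - 1.5, 0) = -8.3636
prox(9.1257) = sign(9.1257)*max(|9.1257| - 1.5, 0) = 7.6257
prox(7.7522) = sign(7.7522)*max(|7.7522| - 1.5, 0) = 6.2522
prox(x) = [0.0, -8.3636, 7.6257, 6.2522]
||prox(x)||_1 = 0.0 + 8.3636 + 7.6257 + 6.2522 = 22.2415


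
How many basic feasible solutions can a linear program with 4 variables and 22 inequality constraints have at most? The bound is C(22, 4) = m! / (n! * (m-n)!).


Each vertex corresponds to some choice of n active constraints out of m, so the number of vertices is at most C(m, n) = m! / (n!(m-n)!).
m = 22, n = 4
Numerator: 22 * 21 * 20 * 19
Denominator: 4! = 24
C(22, 4) = 7315


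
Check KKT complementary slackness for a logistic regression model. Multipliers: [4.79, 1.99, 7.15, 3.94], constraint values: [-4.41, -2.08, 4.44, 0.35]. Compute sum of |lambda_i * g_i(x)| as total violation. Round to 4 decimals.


KKT complementary slackness check:
lambda_1 * g_1 = 4.79 * -4.41 = -21.1239
lambda_2 * g_2 = 1.99 * -2.08 = -4.1392
lambda_3 * g_3 = 7.15 * 4.44 = 31.746
lambda_4 * g_4 = 3.94 * 0.35 = 1.379
Total violation = 21.1239 + 4.1392 + 31.746 + 1.379 = 58.3881


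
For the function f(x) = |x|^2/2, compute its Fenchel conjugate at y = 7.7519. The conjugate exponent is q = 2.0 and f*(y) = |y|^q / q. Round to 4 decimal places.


The conjugate exponent q satisfies 1/p + 1/q = 1.
p = 2, so q = 2/(2 - 1) = 2.0
|y|^q = 7.7519^2.0 = 60.092
f*(7.7519) = 60.092 / 2.0 = 30.046


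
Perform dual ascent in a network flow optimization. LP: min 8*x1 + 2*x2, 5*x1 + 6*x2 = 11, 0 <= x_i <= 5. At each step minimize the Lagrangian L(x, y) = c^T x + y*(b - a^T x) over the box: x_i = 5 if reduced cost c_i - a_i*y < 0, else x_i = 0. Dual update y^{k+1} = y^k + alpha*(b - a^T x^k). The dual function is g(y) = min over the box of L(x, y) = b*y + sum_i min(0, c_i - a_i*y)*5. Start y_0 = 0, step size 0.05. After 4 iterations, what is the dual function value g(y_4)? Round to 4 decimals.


Dual ascent for LP: min 8*x1 + 2*x2, 5*x1 + 6*x2 = 11, 0 <= x_i <= 5
Step 1: y^k = 0.0, reduced costs: (8.0, 2.0)
  x^k = (0.0, 0.0), subgradient = b - a^T x = 11.0
  y^{k+1} = 0.0 + 0.05*11.0 = 0.55
Step 2: y^k = 0.55, reduced costs: (5.25, -1.3)
  x^k = (0.0, 5.0), subgradient = b - a^T x = -19.0
  y^{k+1} = 0.55 + 0.05*-19.0 = -0.4
Step 3: y^k = -0.4, reduced costs: (10.0, 4.4)
  x^k = (0.0, 0.0), subgradient = b - a^T x = 11.0
  y^{k+1} = -0.4 + 0.05*11.0 = 0.15
Step 4: y^k = 0.15, reduced costs: (7.25, 1.1)
  x^k = (0.0, 0.0), subgradient = b - a^T x = 11.0
  y^{k+1} = 0.15 + 0.05*11.0 = 0.7
Dual objective at y_4 = 0.7: reduced costs (4.5, -2.2), box minimizer x = (0.0, 5.0)
g(y_4) = b*y + (c1 - a1*y)*x1 + (c2 - a2*y)*x2 = 11*0.7 + 4.5*0.0 + (-2.2)*5.0 = 7.7 + 0.0 - 11.0 = -3.3


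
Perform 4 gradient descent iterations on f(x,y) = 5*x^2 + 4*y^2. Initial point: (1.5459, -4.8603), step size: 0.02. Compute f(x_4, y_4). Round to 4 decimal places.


Gradient descent on f(x,y) = 5*x^2 + 4*y^2.
Starting point: (1.5459, -4.8603), alpha = 0.02
Step 1: grad_x = 2*5*1.5459 = 15.459, grad_y = 2*4*-4.8603 = -38.8824
  x_1 = 1.5459 - 0.02*15.459 = 1.2367
  y_1 = -4.8603 - 0.02*-38.8824 = -4.0827
Step 2: grad_x = 2*5*1.2367 = 12.3672, grad_y = 2*4*-4.0827 = -32.6612
  x_2 = 1.2367 - 0.02*12.3672 = 0.9894
  y_2 = -4.0827 - 0.02*-32.6612 = -3.4294
Step 3: grad_x = 2*5*0.9894 = 9.8938, grad_y = 2*4*-3.4294 = -27.4354
  x_3 = 0.9894 - 0.02*9.8938 = 0.7915
  y_3 = -3.4294 - 0.02*-27.4354 = -2.8807
Step 4: grad_x = 2*5*0.7915 = 7.915, grad_y = 2*4*-2.8807 = -23.0458
  x_4 = 0.7915 - 0.02*7.915 = 0.6332
  y_4 = -2.8807 - 0.02*-23.0458 = -2.4198
f(0.6332, -2.4198) = 5*0.6332^2 + 4*(-2.4198)^2 = 25.4265


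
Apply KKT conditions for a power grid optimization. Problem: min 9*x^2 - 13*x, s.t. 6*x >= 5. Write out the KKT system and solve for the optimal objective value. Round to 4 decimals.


Step 1: Try lambda = 0 (constraint inactive).
x_unc = 13/(2*9) = 0.7222
Check: 6*0.7222 = 4.3332 < 5 -- violated!
Step 2: Constraint must be active: 6*x = 5
x* = 5/6 = 0.8333 (rounded; the exact value 5/6 is used below)
lambda = (2*9*(5/6) - 13)/6 = 0.3333
Step 3: Compute optimal value.
f(x*) = 9*(5/6)^2 - 13*(5/6) = -4.5833


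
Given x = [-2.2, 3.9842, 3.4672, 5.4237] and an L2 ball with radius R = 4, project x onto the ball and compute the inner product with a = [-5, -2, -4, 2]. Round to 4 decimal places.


Step 1: Compute ||x|| (intermediates to 6 decimals).
||x|| = sqrt((-2.2)^2 + 3.9842^2 + 3.4672^2 + 5.4237^2) = 7.883644
Step 2: Project.
Since ||x|| > R, scale = R/||x|| = 4/7.883644 = 0.50738, proj(x) = scale * x
proj(x) = [-1.116236, 2.021503, 1.759188, 2.751877]
Step 3: Dot product.
a^T * proj(x) = -5*(-1.116236) - 2*2.021503 - 4*1.759188 + 2*2.751877 = 0.0052


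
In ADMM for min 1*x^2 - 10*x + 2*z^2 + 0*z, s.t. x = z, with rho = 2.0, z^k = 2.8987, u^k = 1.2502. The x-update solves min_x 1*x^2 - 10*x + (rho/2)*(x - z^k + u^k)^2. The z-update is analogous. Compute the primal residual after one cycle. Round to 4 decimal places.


ADMM iteration with rho = 2.0, z^k = 2.8987, u^k = 1.2502
Step 1: x-update.
Minimize 1*x^2 - 10*x + (2.0/2)*(x - 2.8987 + 1.2502)^2
FOC: (2*1 + 2.0)*x = 10 + 2.0*(2.8987 - 1.2502)
x^{k+1} = 3.3243
Step 2: z-update.
Minimize 2*z^2 + 0*z + (2.0/2)*(3.3243 - z + 1.2502)^2
FOC: (2*2 + 2.0)*z = 0 + 2.0*(3.3243 + 1.2502)
z^{k+1} = 1.5248
Step 3: u-update.
u^{k+1} = 1.2502 + 3.3243 - 1.5248 = 3.0496
Step 4: Primal residual = |3.3243 - 1.5248| = 1.7994


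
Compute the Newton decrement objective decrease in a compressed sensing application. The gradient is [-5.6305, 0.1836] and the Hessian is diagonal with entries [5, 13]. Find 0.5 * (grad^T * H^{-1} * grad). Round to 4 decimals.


Step 1: H is diagonal, so H^(-1) * g = [-1.1261, 0.0141].
Step 2: g^T H^(-1) g = sum_i g_i^2 / H_ii
  = (-5.6305)^2/5 + (0.1836)^2/13
  = 6.3405 + 0.0026 = 6.3431
Step 3: Objective decrease = 0.5 * g^T H^(-1) g = 3.1715


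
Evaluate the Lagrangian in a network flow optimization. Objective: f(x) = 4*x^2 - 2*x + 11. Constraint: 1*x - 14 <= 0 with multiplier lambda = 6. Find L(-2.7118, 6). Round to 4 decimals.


Step 1: Evaluate f(x).
f(-2.7118) = 4*(-2.7118)^2 - 2*(-2.7118) + 11 = 45.839
Step 2: Evaluate g(x).
g(-2.7118) = 1*-2.7118 - 14 = -16.7118
Step 3: Compute Lagrangian.
L = 45.839 + 6*-16.7118 = -54.4318


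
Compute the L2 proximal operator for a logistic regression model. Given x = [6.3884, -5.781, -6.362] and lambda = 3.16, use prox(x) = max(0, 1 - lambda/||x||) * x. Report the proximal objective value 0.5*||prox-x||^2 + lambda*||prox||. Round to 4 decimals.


Step 1: Compute ||x||.
||x|| = 10.7101
Step 2: Compute scaling factor.
scale = max(0, 1 - 3.16/10.7101) = 0.705
Step 3: prox(x) = [4.5035, -4.0753, -4.4849]
||prox(x)|| = 7.5501
Step 4: Proximal objective.
0.5*||prox-x||^2 = 4.9928
lambda*||prox|| = 23.8583
Total = 28.8512


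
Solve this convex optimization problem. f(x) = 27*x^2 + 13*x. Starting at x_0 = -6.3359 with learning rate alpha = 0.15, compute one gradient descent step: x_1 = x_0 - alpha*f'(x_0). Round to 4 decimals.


We compute the gradient at x_0 and apply the update.
f'(x) = 54*x + 13
f'(-6.3359) = 54*-6.3359 + 13 = -329.1386
x_1 = -6.3359 - 0.15*-329.1386 = 43.0349


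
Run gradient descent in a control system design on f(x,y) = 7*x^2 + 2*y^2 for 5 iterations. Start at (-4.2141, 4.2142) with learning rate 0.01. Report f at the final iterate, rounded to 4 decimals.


Gradient descent on f(x,y) = 7*x^2 + 2*y^2.
Starting point: (-4.2141, 4.2142), alpha = 0.01
Step 1: grad_x = 2*7*-4.2141 = -58.9974, grad_y = 2*2*4.2142 = 16.8568
  x_1 = -4.2141 - 0.01*-58.9974 = -3.6241
  y_1 = 4.2142 - 0.01*16.8568 = 4.0456
Step 2: grad_x = 2*7*-3.6241 = -50.7378, grad_y = 2*2*4.0456 = 16.1825
  x_2 = -3.6241 - 0.01*-50.7378 = -3.1167
  y_2 = 4.0456 - 0.01*16.1825 = 3.8838
Step 3: grad_x = 2*7*-3.1167 = -43.6345, grad_y = 2*2*3.8838 = 15.5352
  x_3 = -3.1167 - 0.01*-43.6345 = -2.6804
  y_3 = 3.8838 - 0.01*15.5352 = 3.7285
Step 4: grad_x = 2*7*-2.6804 = -37.5257, grad_y = 2*2*3.7285 = 14.9138
  x_4 = -2.6804 - 0.01*-37.5257 = -2.3051
  y_4 = 3.7285 - 0.01*14.9138 = 3.5793
Step 5: grad_x = 2*7*-2.3051 = -32.2721, grad_y = 2*2*3.5793 = 14.3173
  x_5 = -2.3051 - 0.01*-32.2721 = -1.9824
  y_5 = 3.5793 - 0.01*14.3173 = 3.4361
f(-1.9824, 3.4361) = 7*(-1.9824)^2 + 2*3.4361^2 = 51.1243


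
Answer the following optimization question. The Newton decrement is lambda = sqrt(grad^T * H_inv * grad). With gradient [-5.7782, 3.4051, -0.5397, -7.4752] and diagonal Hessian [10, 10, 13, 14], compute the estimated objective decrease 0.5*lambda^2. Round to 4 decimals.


Step 1: H is diagonal, so H^(-1) * g = [-0.5778, 0.3405, -0.0415, -0.5339].
Step 2: g^T H^(-1) g = sum_i g_i^2 / H_ii
  = (-5.7782)^2/10 + (3.4051)^2/10 + (-0.5397)^2/13 + (-7.4752)^2/14
  = 3.3388 + 1.1595 + 0.0224 + 3.9913 = 8.512
Step 3: Objective decrease = 0.5 * g^T H^(-1) g = 4.256
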